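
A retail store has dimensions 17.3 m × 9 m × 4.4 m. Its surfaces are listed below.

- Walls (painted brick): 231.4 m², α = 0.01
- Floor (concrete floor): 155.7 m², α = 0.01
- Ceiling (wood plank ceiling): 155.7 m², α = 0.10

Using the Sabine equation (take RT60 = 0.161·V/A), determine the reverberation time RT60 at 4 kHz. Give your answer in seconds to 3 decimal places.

Total absorption A = 231.4·0.01 + 155.7·0.01 + 155.7·0.10
  = 2.314 + 1.557 + 15.570 = 19.441 m² sabins.
Volume V = 17.3 × 9 × 4.4 = 685.08 m³.
T = 0.161 V/A = 0.161·685.08/19.441 = 5.673 s.

5.673 s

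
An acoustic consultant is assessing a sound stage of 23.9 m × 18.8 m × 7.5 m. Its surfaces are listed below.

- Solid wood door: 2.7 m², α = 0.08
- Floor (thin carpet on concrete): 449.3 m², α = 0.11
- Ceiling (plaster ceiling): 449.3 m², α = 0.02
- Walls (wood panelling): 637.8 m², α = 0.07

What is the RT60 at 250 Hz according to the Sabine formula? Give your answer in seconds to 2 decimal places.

5.25 s

Summing Sᵢαᵢ: 0.216 + 49.423 + 8.986 + 44.646 → A = 103.271 sabins.
V = 23.9·18.8·7.5 = 3369.9 m³.
RT60 = 0.161 · V / A = 0.161 × 3369.9 / 103.271 = 5.25 s.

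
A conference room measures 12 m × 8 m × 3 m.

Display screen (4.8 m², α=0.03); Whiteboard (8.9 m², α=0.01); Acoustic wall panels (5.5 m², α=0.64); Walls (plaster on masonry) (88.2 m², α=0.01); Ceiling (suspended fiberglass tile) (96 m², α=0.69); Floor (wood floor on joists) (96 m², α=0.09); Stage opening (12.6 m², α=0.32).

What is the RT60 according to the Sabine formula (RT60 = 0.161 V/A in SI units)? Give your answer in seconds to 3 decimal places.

0.555 sec

Equivalent absorption area: A = 4.8·0.03 + 8.9·0.01 + 5.5·0.64 + 88.2·0.01 + 96·0.69 + 96·0.09 + 12.6·0.32 = 83.547 m².
Room volume: 288 m³.
RT60 = 0.161 · V / A = 0.161 × 288 / 83.547 = 0.555 s.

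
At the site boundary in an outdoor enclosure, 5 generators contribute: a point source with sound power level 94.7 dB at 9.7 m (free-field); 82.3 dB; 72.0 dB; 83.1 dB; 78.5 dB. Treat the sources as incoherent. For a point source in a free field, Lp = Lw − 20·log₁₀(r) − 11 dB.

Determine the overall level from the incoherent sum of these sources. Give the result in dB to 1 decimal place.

Source at 9.7 m: Lp = 94.7 − 20·log₁₀(9.7) − 11 = 64.0 dB.
Σ 10^(Lᵢ/10) = 4.632e+08.
Combined level = 10 log₁₀(4.632e+08) = 86.7 dB.

86.7 dB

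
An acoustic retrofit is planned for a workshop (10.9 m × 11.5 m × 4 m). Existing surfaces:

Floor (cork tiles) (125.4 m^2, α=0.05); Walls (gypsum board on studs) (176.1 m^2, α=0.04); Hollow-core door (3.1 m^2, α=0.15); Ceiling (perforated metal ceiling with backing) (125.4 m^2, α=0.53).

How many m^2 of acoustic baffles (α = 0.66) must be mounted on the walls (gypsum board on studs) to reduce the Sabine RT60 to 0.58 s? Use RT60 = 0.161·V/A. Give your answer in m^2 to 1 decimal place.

Equivalent absorption area: A₁ = 125.4·0.05 + 176.1·0.04 + 3.1·0.15 + 125.4·0.53 = 80.241 m^2.
Required A₂ = 0.161·501.4/0.58 = 139.182 sabins.
ΔA needed = 139.182 − 80.241 = 58.941 sabins.
Each m^2 of panel replacing the walls (gypsum board on studs) adds (0.66 − 0.04) = 0.62 sabins.
Area = ΔA/Δα = 58.941/0.62 = 95.1 m^2.

95.1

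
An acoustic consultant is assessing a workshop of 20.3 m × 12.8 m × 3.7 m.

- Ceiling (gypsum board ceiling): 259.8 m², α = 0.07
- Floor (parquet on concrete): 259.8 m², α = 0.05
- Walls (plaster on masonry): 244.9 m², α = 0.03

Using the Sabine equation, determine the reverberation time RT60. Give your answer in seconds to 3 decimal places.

4.018 s

Total absorption A = 259.8·0.07 + 259.8·0.05 + 244.9·0.03
  = 18.186 + 12.990 + 7.347 = 38.523 m² sabins.
Volume V = 20.3 × 12.8 × 3.7 = 961.408 m³.
RT60 = 0.161 · V / A = 0.161 × 961.408 / 38.523 = 4.018 s.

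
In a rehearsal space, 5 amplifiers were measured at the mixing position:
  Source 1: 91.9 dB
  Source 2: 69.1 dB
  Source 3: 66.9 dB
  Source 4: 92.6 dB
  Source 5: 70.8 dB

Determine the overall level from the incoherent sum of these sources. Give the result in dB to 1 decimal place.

95.3 dB

Σ 10^(Lᵢ/10) = 3.394e+09.
Combined level = 10 log₁₀(3.394e+09) = 95.3 dB.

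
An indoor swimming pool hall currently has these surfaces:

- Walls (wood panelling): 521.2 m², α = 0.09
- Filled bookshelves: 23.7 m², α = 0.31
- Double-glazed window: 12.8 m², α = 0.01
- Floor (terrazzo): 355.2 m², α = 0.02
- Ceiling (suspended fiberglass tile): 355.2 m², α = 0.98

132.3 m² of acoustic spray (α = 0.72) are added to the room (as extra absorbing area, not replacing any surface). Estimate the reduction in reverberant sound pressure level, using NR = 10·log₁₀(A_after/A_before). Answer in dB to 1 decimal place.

Total absorption A_before = 521.2·0.09 + 23.7·0.31 + 12.8·0.01 + 355.2·0.02 + 355.2·0.98
  = 46.908 + 7.347 + 0.128 + 7.104 + 348.096 = 409.583 m² sabins.
Treatment contributes 132.3·0.72 = 95.256 sabins.
New total A_after = 504.839 sabins.
Reduction = 10 log₁₀(A_after/A_before) = 10 log₁₀(1.2326) = 0.9 dB.

0.9 dB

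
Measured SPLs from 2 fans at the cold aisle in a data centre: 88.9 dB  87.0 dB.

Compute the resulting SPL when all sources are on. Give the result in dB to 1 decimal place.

Converting to relative power and adding: 10^(88.9/10) + 10^(87.0/10) = 1.277e+09.
Back to dB: 10·log₁₀ Σ = 91.1 dB.

91.1 dB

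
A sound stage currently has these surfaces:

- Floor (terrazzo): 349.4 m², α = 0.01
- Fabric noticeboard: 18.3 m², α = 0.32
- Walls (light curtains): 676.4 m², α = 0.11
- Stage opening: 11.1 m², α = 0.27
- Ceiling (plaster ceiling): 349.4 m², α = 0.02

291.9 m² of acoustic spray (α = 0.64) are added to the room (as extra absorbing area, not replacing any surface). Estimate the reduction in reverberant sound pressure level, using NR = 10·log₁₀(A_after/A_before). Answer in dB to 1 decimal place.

A_before = Σ Sᵢαᵢ = 349.4×0.01 + 18.3×0.32 + 676.4×0.11 + 11.1×0.27 + 349.4×0.02 = 93.739 sabins.
Added absorption = 291.9 × 0.64 = 186.816 sabins.
A_after = 93.739 + 186.816 = 280.555 sabins.
NR = 10·log₁₀(280.555/93.739) = 4.8 dB.

4.8 dB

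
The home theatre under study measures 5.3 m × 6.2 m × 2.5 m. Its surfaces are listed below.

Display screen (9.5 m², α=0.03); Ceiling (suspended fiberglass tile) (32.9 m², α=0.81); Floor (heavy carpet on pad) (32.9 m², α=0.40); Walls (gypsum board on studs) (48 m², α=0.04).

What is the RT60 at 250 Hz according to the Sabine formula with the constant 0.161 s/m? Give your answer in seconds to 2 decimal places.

Equivalent absorption area: A = 9.5·0.03 + 32.9·0.81 + 32.9·0.40 + 48·0.04 = 42.014 m².
Volume V = 5.3 × 6.2 × 2.5 = 82.15 m³.
RT60 = 0.161 · V / A = 0.161 × 82.15 / 42.014 = 0.31 s.

0.31 seconds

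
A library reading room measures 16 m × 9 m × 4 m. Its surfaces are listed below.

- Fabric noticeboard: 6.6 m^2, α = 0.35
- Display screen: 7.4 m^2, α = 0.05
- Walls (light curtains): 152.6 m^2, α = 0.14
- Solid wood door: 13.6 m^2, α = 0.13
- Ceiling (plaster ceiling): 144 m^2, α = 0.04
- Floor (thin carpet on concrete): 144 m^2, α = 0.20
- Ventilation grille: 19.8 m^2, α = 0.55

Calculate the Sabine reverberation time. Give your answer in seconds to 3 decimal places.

Equivalent absorption area: A = 6.6*0.35 + 7.4*0.05 + 152.6*0.14 + 13.6*0.13 + 144*0.04 + 144*0.20 + 19.8*0.55 = 71.262 m^2.
Room volume: 576 m³.
RT60 = 0.161 · V / A = 0.161 × 576 / 71.262 = 1.301 s.

1.301 s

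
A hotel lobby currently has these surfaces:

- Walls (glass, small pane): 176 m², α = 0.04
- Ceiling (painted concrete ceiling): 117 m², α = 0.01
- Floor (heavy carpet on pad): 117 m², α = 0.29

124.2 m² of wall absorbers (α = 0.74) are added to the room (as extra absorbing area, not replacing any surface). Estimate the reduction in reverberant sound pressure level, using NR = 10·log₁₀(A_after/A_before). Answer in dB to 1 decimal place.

5.0 dB

A_before = Σ Sᵢαᵢ = 176·0.04 + 117·0.01 + 117·0.29 = 42.140 sabins.
Added absorption = 124.2 × 0.74 = 91.908 sabins.
New total A_after = 134.048 sabins.
Reduction = 10 log₁₀(A_after/A_before) = 10 log₁₀(3.1810) = 5.0 dB.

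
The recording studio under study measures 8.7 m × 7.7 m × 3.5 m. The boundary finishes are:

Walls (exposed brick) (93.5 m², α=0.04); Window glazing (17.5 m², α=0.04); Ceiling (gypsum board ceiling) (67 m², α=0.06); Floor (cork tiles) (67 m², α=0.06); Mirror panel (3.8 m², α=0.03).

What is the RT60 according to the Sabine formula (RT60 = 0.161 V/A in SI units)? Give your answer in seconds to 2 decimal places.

3.00 s

Equivalent absorption area: A = 93.5×0.04 + 17.5×0.04 + 67×0.06 + 67×0.06 + 3.8×0.03 = 12.594 m².
Volume V = 8.7 × 7.7 × 3.5 = 234.465 m³.
T = 0.161 V/A = 0.161·234.465/12.594 = 3.00 s.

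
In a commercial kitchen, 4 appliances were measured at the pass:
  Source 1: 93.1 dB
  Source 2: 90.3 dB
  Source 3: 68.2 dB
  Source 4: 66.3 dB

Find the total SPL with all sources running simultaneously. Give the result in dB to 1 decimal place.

94.9 dB

Σ 10^(Lᵢ/10) = 3.124e+09.
Combined level = 10 log₁₀(3.124e+09) = 94.9 dB.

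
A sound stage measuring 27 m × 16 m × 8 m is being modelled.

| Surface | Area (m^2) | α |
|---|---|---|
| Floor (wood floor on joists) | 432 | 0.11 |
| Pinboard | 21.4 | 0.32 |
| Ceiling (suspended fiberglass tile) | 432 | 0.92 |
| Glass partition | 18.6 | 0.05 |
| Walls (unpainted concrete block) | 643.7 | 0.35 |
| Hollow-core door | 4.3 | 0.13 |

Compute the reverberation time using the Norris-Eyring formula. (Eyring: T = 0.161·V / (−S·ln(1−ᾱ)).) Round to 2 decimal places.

S = Σ Sᵢ = 1552.0 m^2.
Σ(Sᵢαᵢ) = 432·0.11 + 21.4·0.32 + 432·0.92 + 18.6·0.05 + 643.7·0.35 + 4.3·0.13 = 678.592.
Mean coefficient ᾱ = A/S = 0.4372.
−S·ln(1−ᾱ) = −1552.0 × ln(1 − 0.4372) = 892.138.
V = 27 × 16 × 8 = 3456 m³.
T = 0.161·V/[−S·ln(1−ᾱ)] = 0.161·3456/892.138 = 0.62 s.

0.62 s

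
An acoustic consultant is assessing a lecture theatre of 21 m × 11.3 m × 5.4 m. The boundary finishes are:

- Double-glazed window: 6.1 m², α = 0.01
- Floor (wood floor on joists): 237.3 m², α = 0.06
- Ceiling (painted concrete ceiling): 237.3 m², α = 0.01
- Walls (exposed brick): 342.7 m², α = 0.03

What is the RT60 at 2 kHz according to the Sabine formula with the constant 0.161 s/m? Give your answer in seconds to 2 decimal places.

Summing Sᵢαᵢ: 0.061 + 14.238 + 2.373 + 10.281 → A = 26.953 sabins.
Room volume: 1281.42 m³.
Sabine: RT60 = 0.161 × 1281.42 / 26.953 = 7.65 s.

7.65 s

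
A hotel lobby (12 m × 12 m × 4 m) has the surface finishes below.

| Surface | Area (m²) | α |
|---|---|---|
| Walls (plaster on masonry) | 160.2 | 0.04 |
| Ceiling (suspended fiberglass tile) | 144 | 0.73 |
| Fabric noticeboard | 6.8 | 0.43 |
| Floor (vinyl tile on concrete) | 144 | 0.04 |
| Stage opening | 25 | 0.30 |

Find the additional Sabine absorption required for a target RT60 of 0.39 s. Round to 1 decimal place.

Equivalent absorption area: A₁ = 160.2·0.04 + 144·0.73 + 6.8·0.43 + 144·0.04 + 25·0.30 = 127.712 m².
Target A₂ = 0.161·576/0.39 = 237.785 sabins (V = 576 m³).
Shortfall: 237.785 − 127.712 = 110.1 sabins.

110.1 sabins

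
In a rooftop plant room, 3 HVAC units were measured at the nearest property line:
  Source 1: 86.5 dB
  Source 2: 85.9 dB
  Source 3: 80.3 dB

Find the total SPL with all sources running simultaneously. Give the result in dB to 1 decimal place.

Converting to relative power and adding: 10^(86.5/10) + 10^(85.9/10) + 10^(80.3/10) = 9.429e+08.
L_total = 10·log₁₀(9.429e+08) = 89.7 dB.

89.7 dB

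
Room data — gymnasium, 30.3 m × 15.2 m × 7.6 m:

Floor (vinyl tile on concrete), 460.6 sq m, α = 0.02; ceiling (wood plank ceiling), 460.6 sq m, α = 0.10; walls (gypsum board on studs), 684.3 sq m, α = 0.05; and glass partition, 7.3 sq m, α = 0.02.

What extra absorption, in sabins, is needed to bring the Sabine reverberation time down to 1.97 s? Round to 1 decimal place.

Equivalent absorption area: A₁ = 460.6*0.02 + 460.6*0.10 + 684.3*0.05 + 7.3*0.02 = 89.633 sq m.
V = 3500.256 m³. Required absorption A₂ = 0.161 × 3500.256 / 1.97 = 286.062 sabins.
Shortfall: 286.062 − 89.633 = 196.4 sabins.

196.4 sabins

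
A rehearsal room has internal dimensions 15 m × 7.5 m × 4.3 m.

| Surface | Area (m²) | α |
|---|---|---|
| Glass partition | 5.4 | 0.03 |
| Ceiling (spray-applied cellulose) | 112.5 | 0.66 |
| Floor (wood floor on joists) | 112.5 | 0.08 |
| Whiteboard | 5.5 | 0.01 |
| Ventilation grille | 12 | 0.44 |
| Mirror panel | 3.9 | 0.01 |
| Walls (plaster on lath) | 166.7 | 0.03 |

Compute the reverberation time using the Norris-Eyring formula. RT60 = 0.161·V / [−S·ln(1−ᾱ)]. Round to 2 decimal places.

Total surface area S = 5.4 + 112.5 + 112.5 + 5.5 + 12 + 3.9 + 166.7 = 418.5 m².
Absorption A = 5.4·0.03 + 112.5·0.66 + 112.5·0.08 + 5.5·0.01 + 12·0.44 + 3.9·0.01 + 166.7·0.03 = 93.787 sabins.
Mean coefficient ᾱ = A/S = 0.2241.
−S·ln(1−ᾱ) = −418.5 × ln(1 − 0.2241) = 106.187.
V = 15 × 7.5 × 4.3 = 483.75 m³.
RT60 = 0.161 × 483.75 / 106.187 = 0.73 s.

0.73 seconds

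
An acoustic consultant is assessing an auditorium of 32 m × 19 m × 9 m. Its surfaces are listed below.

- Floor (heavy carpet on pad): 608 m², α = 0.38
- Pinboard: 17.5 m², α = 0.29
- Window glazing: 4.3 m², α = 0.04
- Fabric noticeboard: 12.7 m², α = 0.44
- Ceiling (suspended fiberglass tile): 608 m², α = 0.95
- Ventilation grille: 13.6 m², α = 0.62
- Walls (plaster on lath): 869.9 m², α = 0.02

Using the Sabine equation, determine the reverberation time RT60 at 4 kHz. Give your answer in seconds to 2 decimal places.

Total absorption A = 608·0.38 + 17.5·0.29 + 4.3·0.04 + 12.7·0.44 + 608·0.95 + 13.6·0.62 + 869.9·0.02
  = 231.040 + 5.075 + 0.172 + 5.588 + 577.600 + 8.432 + 17.398 = 845.305 m² sabins.
V = 32·19·9 = 5472 m³.
Sabine: RT60 = 0.161 × 5472 / 845.305 = 1.04 s.

1.04 s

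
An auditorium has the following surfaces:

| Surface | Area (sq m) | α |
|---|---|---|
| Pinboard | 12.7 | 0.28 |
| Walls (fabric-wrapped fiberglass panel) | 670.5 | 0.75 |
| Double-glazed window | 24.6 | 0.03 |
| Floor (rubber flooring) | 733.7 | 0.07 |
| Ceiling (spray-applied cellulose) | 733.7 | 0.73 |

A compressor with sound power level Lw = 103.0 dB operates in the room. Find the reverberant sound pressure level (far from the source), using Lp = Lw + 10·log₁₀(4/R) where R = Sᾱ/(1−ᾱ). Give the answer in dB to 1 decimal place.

75.6 dB

Σ(Sᵢαᵢ) = 12.7·0.28 + 670.5·0.75 + 24.6·0.03 + 733.7·0.07 + 733.7·0.73 = 1094.129; total area S = 2175.2 sq m.
ᾱ = 1094.129/2175.2 = 0.5030; R = Sᾱ/(1−ᾱ) = 1094.129/(1−0.5030) = 2201.467 sq m.
Lp = Lw + 10 log₁₀(4/R) = 103.0 -27.41 = 75.6 dB.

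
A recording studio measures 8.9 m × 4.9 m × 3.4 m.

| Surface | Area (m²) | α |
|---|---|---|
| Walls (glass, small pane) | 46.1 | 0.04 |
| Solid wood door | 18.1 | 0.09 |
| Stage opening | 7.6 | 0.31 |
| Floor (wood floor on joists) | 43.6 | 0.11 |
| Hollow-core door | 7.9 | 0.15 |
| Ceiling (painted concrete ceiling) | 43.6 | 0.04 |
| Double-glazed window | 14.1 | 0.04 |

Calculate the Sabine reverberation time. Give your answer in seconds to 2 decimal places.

A = Σ Sᵢαᵢ = 46.1·0.04 + 18.1·0.09 + 7.6·0.31 + 43.6·0.11 + 7.9·0.15 + 43.6·0.04 + 14.1·0.04 = 14.118 sabins.
Room volume: 148.274 m³.
RT60 = 0.161 · V / A = 0.161 × 148.274 / 14.118 = 1.69 s.

1.69 sec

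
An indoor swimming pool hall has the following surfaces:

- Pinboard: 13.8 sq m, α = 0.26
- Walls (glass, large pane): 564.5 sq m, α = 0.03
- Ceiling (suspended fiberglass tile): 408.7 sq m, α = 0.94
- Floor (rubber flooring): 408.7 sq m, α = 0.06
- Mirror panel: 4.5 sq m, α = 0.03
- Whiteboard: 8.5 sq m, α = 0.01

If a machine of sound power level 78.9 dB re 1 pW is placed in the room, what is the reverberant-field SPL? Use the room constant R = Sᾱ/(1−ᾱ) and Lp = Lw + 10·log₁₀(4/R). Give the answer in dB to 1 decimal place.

57.0 dB

Σ(Sᵢαᵢ) = 13.8×0.26 + 564.5×0.03 + 408.7×0.94 + 408.7×0.06 + 4.5×0.03 + 8.5×0.01 = 429.443; total area S = 1408.7 sq m.
ᾱ = 429.443/1408.7 = 0.3049; R = Sᾱ/(1−ᾱ) = 429.443/(1−0.3049) = 617.815 sq m.
Lp = 78.9 + 10·log₁₀(4/617.815) = 78.9 + (-21.89) = 57.0 dB.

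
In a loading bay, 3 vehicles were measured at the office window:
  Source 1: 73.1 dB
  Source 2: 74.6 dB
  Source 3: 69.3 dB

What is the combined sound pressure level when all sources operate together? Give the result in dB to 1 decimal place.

77.6 dB

Sum in the linear (power) domain: Σ 10^(Lᵢ/10) = 10^(73.1/10) + 10^(74.6/10) + 10^(69.3/10) = 5.777e+07.
L_total = 10·log₁₀(5.777e+07) = 77.6 dB.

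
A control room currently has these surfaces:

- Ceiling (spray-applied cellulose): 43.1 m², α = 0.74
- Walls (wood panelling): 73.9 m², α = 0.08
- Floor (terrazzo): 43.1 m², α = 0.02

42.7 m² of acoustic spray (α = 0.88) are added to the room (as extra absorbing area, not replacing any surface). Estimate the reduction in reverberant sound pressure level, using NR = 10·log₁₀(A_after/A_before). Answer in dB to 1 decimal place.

Equivalent absorption area: A_before = 43.1·0.74 + 73.9·0.08 + 43.1·0.02 = 38.668 m².
Added absorption = 42.7 × 0.88 = 37.576 sabins.
A_after = 38.668 + 37.576 = 76.244 sabins.
NR = 10·log₁₀(76.244/38.668) = 2.9 dB.

2.9 dB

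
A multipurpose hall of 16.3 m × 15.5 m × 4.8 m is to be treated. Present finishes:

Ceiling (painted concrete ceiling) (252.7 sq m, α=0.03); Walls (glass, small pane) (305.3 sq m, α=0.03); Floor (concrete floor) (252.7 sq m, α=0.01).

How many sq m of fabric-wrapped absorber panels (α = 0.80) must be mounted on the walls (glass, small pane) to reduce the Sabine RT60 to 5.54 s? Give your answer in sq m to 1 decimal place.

20.7

Summing Sᵢαᵢ: 7.581 + 9.159 + 2.527 → A₁ = 19.267 sabins.
V = 1212.72 m³. Target absorption A₂ = 0.161 × 1212.72 / 5.54 = 35.243 sabins.
ΔA needed = 35.243 − 19.267 = 15.976 sabins.
Each sq m of panel replacing the walls (glass, small pane) adds (0.80 − 0.03) = 0.77 sabins.
Panel area = 15.976 / 0.77 = 20.7 sq m.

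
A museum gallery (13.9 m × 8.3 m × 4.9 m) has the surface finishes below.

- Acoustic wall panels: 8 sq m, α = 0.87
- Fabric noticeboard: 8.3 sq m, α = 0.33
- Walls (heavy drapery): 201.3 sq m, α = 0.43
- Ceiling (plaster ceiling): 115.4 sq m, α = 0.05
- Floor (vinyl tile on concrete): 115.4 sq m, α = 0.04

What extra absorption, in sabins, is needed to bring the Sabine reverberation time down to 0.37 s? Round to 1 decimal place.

139.3 sabins

Summing Sᵢαᵢ: 6.960 + 2.739 + 86.559 + 5.770 + 4.616 → A₁ = 106.644 sabins.
For T = 0.37 s, need A₂ = 0.161·V/T = 0.161·565.313/0.37 = 245.988 sabins.
Shortfall: 245.988 − 106.644 = 139.3 sabins.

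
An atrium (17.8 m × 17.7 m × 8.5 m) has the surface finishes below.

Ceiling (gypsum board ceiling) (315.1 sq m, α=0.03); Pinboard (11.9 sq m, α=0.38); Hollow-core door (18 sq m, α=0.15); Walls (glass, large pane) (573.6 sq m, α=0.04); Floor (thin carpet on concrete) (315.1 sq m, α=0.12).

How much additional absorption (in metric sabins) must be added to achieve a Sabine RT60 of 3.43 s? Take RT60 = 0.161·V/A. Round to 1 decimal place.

A₁ = Σ Sᵢαᵢ = 315.1×0.03 + 11.9×0.38 + 18×0.15 + 573.6×0.04 + 315.1×0.12 = 77.431 sabins.
Target A₂ = 0.161·2678.01/3.43 = 125.703 sabins (V = 2678.01 m³).
ΔA = A₂ − A₁ = 125.703 − 77.431 = 48.3 sabins.

48.3 sabins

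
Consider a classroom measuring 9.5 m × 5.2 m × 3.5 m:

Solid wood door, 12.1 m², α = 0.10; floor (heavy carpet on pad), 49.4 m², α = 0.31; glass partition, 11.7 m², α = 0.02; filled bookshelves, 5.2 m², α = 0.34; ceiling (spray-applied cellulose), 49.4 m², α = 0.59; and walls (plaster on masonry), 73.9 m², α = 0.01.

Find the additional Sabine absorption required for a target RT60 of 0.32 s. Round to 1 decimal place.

38.6 sabins

Equivalent absorption area: A₁ = 12.1·0.10 + 49.4·0.31 + 11.7·0.02 + 5.2·0.34 + 49.4·0.59 + 73.9·0.01 = 48.411 m².
For T = 0.32 s, need A₂ = 0.161·V/T = 0.161·172.9/0.32 = 86.990 sabins.
ΔA = A₂ − A₁ = 86.990 − 48.411 = 38.6 sabins.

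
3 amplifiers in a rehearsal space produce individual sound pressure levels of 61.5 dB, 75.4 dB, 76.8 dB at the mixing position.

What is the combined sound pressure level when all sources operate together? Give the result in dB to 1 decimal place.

79.2 dB

Sum in the linear (power) domain: Σ 10^(Lᵢ/10) = 10^(61.5/10) + 10^(75.4/10) + 10^(76.8/10) = 8.395e+07.
Combined level = 10 log₁₀(8.395e+07) = 79.2 dB.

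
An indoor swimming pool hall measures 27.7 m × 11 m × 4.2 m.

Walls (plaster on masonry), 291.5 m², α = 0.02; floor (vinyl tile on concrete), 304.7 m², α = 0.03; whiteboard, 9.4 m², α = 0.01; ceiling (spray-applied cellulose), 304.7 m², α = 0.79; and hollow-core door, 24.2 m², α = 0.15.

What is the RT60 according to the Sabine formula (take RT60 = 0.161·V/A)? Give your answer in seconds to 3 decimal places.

Equivalent absorption area: A = 291.5×0.02 + 304.7×0.03 + 9.4×0.01 + 304.7×0.79 + 24.2×0.15 = 259.408 m².
V = 27.7·11·4.2 = 1279.74 m³.
T = 0.161 V/A = 0.161·1279.74/259.408 = 0.794 s.

0.794 s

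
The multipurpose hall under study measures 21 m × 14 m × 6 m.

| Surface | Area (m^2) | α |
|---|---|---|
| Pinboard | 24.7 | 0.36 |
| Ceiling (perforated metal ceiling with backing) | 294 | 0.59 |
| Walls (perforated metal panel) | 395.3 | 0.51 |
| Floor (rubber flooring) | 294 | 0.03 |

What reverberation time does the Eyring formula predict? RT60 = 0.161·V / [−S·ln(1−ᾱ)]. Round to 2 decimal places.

0.57 s

Total surface area S = 24.7 + 294 + 395.3 + 294 = 1008.0 m^2.
Σ(Sᵢαᵢ) = 24.7·0.36 + 294·0.59 + 395.3·0.51 + 294·0.03 = 392.775.
ᾱ = 392.775 / 1008.0 = 0.3897.
−S·ln(1−ᾱ) = −1008.0 × ln(1 − 0.3897) = 497.755.
V = 21 × 14 × 6 = 1764 m³.
T = 0.161·V/[−S·ln(1−ᾱ)] = 0.161·1764/497.755 = 0.57 s.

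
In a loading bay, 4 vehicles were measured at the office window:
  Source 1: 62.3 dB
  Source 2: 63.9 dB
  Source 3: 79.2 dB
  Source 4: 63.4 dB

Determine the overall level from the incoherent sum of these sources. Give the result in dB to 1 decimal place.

Sum in the linear (power) domain: Σ 10^(Lᵢ/10) = 10^(62.3/10) + 10^(63.9/10) + 10^(79.2/10) + 10^(63.4/10) = 8.952e+07.
Back to dB: 10·log₁₀ Σ = 79.5 dB.

79.5 dB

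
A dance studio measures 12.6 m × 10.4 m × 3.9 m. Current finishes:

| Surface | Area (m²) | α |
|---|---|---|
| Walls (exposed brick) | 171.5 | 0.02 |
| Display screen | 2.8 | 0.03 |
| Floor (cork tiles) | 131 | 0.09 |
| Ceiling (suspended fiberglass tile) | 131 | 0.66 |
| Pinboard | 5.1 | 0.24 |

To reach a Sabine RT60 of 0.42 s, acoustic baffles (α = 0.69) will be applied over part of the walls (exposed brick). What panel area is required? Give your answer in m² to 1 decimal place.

Equivalent absorption area: A₁ = 171.5*0.02 + 2.8*0.03 + 131*0.09 + 131*0.66 + 5.1*0.24 = 102.988 m².
V = 511.056 m³. Target absorption A₂ = 0.161 × 511.056 / 0.42 = 195.905 sabins.
ΔA needed = 195.905 − 102.988 = 92.917 sabins.
Net gain per m²: Δα = 0.69 − 0.02 = 0.67.
Panel area = 92.917 / 0.67 = 138.7 m².

138.7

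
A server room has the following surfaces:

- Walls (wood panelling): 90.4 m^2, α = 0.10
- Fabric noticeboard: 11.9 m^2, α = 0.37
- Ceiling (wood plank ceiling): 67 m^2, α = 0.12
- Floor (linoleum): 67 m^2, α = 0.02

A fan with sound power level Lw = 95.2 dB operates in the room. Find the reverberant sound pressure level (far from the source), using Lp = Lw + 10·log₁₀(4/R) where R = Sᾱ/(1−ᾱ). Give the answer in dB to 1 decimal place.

87.2 dB

A = 22.823 sabins; S = 236.3 m^2.
ᾱ = 22.823/236.3 = 0.0966; R = Sᾱ/(1−ᾱ) = 22.823/(1−0.0966) = 25.263 m^2.
Lp = Lw + 10 log₁₀(4/R) = 95.2 -8.00 = 87.2 dB.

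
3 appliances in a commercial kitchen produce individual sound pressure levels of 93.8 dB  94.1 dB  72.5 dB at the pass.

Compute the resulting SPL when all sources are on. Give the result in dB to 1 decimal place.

97.0 dB

Sum in the linear (power) domain: Σ 10^(Lᵢ/10) = 10^(93.8/10) + 10^(94.1/10) + 10^(72.5/10) = 4.987e+09.
L_total = 10·log₁₀(4.987e+09) = 97.0 dB.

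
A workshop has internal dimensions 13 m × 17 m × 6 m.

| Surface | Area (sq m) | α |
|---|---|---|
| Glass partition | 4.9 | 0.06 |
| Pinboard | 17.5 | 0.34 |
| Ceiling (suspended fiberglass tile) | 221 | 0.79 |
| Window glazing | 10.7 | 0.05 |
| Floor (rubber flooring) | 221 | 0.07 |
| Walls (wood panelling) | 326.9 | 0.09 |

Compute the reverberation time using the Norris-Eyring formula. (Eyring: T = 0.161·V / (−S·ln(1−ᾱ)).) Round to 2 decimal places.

Total surface area S = 4.9 + 17.5 + 221 + 10.7 + 221 + 326.9 = 802.0 sq m.
Σ(Sᵢαᵢ) = 4.9×0.06 + 17.5×0.34 + 221×0.79 + 10.7×0.05 + 221×0.07 + 326.9×0.09 = 226.260.
ᾱ = 226.260 / 802.0 = 0.2821.
Eyring denominator: −S ln(1−ᾱ) = 265.803.
V = 13 × 17 × 6 = 1326 m³.
RT60 = 0.161 × 1326 / 265.803 = 0.80 s.

0.80 sec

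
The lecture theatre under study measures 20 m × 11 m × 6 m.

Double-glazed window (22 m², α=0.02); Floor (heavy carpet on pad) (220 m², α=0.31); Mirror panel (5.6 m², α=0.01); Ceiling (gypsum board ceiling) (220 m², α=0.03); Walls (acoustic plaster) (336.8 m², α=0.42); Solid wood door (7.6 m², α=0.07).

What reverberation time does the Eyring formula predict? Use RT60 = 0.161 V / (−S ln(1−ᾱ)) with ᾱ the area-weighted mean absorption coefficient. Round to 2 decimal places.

0.84 sec

S = Σ Sᵢ = 812.0 m².
Absorption A = 22×0.02 + 220×0.31 + 5.6×0.01 + 220×0.03 + 336.8×0.42 + 7.6×0.07 = 217.284 sabins.
ᾱ = 217.284 / 812.0 = 0.2676.
−S·ln(1−ᾱ) = −812.0 × ln(1 − 0.2676) = 252.880.
V = 20 × 11 × 6 = 1320 m³.
RT60 = 0.161 × 1320 / 252.880 = 0.84 s.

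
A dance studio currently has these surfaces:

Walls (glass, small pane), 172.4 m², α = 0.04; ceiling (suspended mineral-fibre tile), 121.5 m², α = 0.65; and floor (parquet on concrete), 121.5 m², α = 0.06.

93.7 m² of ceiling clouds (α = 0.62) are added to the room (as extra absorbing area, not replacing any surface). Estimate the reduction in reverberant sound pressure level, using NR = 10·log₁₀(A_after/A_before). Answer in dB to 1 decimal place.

A_before = Σ Sᵢαᵢ = 172.4×0.04 + 121.5×0.65 + 121.5×0.06 = 93.161 sabins.
Treatment contributes 93.7·0.62 = 58.094 sabins.
New total A_after = 151.255 sabins.
NR = 10·log₁₀(151.255/93.161) = 2.1 dB.

2.1 dB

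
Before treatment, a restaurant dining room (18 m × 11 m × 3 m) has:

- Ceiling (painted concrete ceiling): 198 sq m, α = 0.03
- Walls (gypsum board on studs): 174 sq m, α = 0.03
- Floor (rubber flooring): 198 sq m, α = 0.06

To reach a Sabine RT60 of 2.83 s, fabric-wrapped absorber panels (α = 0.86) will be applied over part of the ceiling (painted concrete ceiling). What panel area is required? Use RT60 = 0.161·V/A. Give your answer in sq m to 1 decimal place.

13.0

Summing Sᵢαᵢ: 5.940 + 5.220 + 11.880 → A₁ = 23.040 sabins.
Required A₂ = 0.161·594/2.83 = 33.793 sabins.
Absorption to add: 33.793 − 23.040 = 10.753 sabins.
Each sq m of panel replacing the ceiling (painted concrete ceiling) adds (0.86 − 0.03) = 0.83 sabins.
Area = ΔA/Δα = 10.753/0.83 = 13.0 sq m.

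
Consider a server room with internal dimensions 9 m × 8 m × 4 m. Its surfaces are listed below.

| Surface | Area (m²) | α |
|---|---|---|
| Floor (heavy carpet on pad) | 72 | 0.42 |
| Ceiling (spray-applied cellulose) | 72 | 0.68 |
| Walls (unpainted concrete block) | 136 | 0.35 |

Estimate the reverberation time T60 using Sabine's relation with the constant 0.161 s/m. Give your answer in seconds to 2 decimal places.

Equivalent absorption area: A = 72*0.42 + 72*0.68 + 136*0.35 = 126.800 m².
Volume V = 9 × 8 × 4 = 288 m³.
Sabine: RT60 = 0.161 × 288 / 126.800 = 0.37 s.

0.37 seconds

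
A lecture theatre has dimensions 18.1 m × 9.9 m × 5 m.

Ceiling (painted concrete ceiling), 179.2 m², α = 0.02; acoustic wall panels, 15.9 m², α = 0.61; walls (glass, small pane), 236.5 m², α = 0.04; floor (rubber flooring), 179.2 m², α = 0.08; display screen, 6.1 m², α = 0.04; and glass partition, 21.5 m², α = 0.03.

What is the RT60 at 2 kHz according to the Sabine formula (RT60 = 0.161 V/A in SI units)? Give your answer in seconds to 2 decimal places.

Equivalent absorption area: A = 179.2×0.02 + 15.9×0.61 + 236.5×0.04 + 179.2×0.08 + 6.1×0.04 + 21.5×0.03 = 37.968 m².
Volume V = 18.1 × 9.9 × 5 = 895.95 m³.
Sabine: RT60 = 0.161 × 895.95 / 37.968 = 3.80 s.

3.80 seconds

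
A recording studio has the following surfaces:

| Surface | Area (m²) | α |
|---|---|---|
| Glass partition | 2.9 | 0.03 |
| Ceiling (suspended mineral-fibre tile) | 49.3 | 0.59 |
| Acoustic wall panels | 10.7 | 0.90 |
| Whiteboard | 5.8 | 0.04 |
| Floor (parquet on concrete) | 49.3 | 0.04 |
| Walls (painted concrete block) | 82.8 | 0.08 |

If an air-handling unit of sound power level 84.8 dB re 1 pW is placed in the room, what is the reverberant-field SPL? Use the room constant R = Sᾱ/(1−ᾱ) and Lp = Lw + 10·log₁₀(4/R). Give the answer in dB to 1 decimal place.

Σ(Sᵢαᵢ) = 2.9×0.03 + 49.3×0.59 + 10.7×0.90 + 5.8×0.04 + 49.3×0.04 + 82.8×0.08 = 47.632; total area S = 200.8 m².
ᾱ = 0.2372, so room constant R = A/(1−ᾱ) = 62.444 m².
Lp = Lw + 10 log₁₀(4/R) = 84.8 -11.93 = 72.9 dB.

72.9 dB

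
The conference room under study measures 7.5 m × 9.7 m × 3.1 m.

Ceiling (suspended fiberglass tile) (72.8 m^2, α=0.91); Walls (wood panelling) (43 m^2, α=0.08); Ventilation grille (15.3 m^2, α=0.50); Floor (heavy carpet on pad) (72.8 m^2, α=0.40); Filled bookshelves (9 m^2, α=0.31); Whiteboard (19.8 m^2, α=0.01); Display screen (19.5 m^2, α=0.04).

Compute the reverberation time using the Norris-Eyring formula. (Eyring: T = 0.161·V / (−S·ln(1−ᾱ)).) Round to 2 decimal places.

Total surface area S = 72.8 + 43 + 15.3 + 72.8 + 9 + 19.8 + 19.5 = 252.2 m^2.
Absorption A = 72.8·0.91 + 43·0.08 + 15.3·0.50 + 72.8·0.40 + 9·0.31 + 19.8·0.01 + 19.5·0.04 = 110.226 sabins.
ᾱ = 110.226 / 252.2 = 0.4371.
−S·ln(1−ᾱ) = −252.2 × ln(1 − 0.4371) = 144.928.
V = 7.5 × 9.7 × 3.1 = 225.525 m³.
RT60 = 0.161 × 225.525 / 144.928 = 0.25 s.

0.25 s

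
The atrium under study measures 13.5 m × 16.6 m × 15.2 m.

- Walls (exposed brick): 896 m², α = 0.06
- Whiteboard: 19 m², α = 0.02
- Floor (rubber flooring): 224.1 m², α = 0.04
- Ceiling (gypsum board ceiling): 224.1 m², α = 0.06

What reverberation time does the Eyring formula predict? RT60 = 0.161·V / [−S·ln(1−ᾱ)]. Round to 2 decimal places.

S = Σ Sᵢ = 1363.2 m².
Absorption A = 896×0.06 + 19×0.02 + 224.1×0.04 + 224.1×0.06 = 76.550 sabins.
Mean coefficient ᾱ = A/S = 0.0562.
−S·ln(1−ᾱ) = −1363.2 × ln(1 − 0.0562) = 78.849.
V = 13.5 × 16.6 × 15.2 = 3406.32 m³.
T = 0.161·V/[−S·ln(1−ᾱ)] = 0.161·3406.32/78.849 = 6.96 s.

6.96 s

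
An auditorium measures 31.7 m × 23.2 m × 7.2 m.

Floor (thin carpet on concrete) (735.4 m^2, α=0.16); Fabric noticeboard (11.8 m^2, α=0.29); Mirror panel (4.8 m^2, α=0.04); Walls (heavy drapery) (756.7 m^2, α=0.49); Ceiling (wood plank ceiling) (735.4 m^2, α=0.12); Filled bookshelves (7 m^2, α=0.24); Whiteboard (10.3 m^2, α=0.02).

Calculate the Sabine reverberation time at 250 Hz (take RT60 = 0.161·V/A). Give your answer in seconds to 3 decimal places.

Summing Sᵢαᵢ: 117.664 + 3.422 + 0.192 + 370.783 + 88.248 + 1.680 + 0.206 → A = 582.195 sabins.
V = 31.7·23.2·7.2 = 5295.168 m³.
Sabine: RT60 = 0.161 × 5295.168 / 582.195 = 1.464 s.

1.464 s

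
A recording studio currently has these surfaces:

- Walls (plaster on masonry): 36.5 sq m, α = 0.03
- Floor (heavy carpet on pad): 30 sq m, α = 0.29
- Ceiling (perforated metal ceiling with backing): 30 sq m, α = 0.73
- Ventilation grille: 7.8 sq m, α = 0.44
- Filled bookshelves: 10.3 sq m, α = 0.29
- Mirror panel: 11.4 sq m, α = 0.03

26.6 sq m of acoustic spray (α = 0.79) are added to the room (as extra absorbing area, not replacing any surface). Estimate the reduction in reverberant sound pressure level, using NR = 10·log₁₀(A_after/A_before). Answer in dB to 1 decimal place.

Total absorption A_before = 36.5·0.03 + 30·0.29 + 30·0.73 + 7.8·0.44 + 10.3·0.29 + 11.4·0.03
  = 1.095 + 8.700 + 21.900 + 3.432 + 2.987 + 0.342 = 38.456 sq m sabins.
Added absorption = 26.6 × 0.79 = 21.014 sabins.
A_after = 38.456 + 21.014 = 59.470 sabins.
NR = 10·log₁₀(59.470/38.456) = 1.9 dB.

1.9 dB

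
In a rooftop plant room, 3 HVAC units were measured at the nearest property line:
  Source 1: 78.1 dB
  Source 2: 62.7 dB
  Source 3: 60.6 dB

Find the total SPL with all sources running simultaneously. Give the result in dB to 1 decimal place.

78.3 dB

Sum in the linear (power) domain: Σ 10^(Lᵢ/10) = 10^(78.1/10) + 10^(62.7/10) + 10^(60.6/10) = 6.758e+07.
L_total = 10·log₁₀(6.758e+07) = 78.3 dB.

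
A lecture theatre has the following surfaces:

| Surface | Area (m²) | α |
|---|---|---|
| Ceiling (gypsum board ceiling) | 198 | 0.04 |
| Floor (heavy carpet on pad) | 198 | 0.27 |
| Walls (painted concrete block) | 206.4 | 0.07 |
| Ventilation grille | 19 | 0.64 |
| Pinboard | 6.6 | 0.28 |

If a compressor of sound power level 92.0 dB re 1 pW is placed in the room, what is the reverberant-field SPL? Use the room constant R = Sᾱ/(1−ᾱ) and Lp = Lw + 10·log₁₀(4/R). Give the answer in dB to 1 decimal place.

Σ(Sᵢαᵢ) = 198×0.04 + 198×0.27 + 206.4×0.07 + 19×0.64 + 6.6×0.28 = 89.836; total area S = 628.0 m².
ᾱ = 0.1431, so room constant R = A/(1−ᾱ) = 104.838 m².
Lp = 92.0 + 10·log₁₀(4/104.838) = 92.0 + (-14.18) = 77.8 dB.

77.8 dB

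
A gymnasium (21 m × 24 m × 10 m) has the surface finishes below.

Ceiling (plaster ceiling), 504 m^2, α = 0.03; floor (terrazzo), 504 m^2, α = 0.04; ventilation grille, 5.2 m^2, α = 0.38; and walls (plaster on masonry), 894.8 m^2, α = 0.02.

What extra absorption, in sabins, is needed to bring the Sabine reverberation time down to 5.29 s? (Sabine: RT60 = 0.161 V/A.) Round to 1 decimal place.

98.2 sabins

Total absorption A₁ = 504×0.03 + 504×0.04 + 5.2×0.38 + 894.8×0.02
  = 15.120 + 20.160 + 1.976 + 17.896 = 55.152 m^2 sabins.
For T = 5.29 s, need A₂ = 0.161·V/T = 0.161·5040/5.29 = 153.391 sabins.
ΔA = A₂ − A₁ = 153.391 − 55.152 = 98.2 sabins.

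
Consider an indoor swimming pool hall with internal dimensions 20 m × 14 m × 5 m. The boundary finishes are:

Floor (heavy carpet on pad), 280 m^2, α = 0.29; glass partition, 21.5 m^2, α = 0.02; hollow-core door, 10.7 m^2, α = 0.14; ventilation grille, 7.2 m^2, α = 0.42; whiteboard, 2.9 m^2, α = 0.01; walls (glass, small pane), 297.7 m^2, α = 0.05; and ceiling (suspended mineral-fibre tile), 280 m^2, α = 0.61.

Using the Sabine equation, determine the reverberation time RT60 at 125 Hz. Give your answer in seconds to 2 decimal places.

Equivalent absorption area: A = 280·0.29 + 21.5·0.02 + 10.7·0.14 + 7.2·0.42 + 2.9·0.01 + 297.7·0.05 + 280·0.61 = 271.866 m^2.
Room volume: 1400 m³.
Sabine: RT60 = 0.161 × 1400 / 271.866 = 0.83 s.

0.83 s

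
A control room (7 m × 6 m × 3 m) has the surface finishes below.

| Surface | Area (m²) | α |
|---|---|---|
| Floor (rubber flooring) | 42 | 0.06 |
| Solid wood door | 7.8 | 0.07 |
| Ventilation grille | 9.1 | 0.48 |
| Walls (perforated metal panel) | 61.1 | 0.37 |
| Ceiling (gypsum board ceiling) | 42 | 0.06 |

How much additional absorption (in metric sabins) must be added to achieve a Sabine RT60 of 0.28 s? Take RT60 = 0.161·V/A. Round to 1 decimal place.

Equivalent absorption area: A₁ = 42×0.06 + 7.8×0.07 + 9.1×0.48 + 61.1×0.37 + 42×0.06 = 32.561 m².
V = 126 m³. Required absorption A₂ = 0.161 × 126 / 0.28 = 72.450 sabins.
Shortfall: 72.450 − 32.561 = 39.9 sabins.

39.9 sabins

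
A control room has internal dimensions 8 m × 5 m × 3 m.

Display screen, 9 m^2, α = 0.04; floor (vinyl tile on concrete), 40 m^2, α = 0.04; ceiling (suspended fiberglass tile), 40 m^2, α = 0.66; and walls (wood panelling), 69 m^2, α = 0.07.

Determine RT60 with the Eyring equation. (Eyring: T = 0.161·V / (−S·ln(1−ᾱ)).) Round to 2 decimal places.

0.52 s

Total surface area S = 9 + 40 + 40 + 69 = 158.0 m^2.
Σ(Sᵢαᵢ) = 9·0.04 + 40·0.04 + 40·0.66 + 69·0.07 = 33.190.
ᾱ = 33.190 / 158.0 = 0.2101.
Eyring denominator: −S ln(1−ᾱ) = 37.264.
V = 8 × 5 × 3 = 120 m³.
RT60 = 0.161 × 120 / 37.264 = 0.52 s.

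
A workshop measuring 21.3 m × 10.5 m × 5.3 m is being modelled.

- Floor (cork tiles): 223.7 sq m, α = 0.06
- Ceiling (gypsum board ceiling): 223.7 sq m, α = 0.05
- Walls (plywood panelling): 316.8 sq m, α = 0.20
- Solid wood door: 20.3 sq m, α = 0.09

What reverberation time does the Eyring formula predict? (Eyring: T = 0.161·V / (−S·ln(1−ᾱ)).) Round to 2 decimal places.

Total surface area S = 223.7 + 223.7 + 316.8 + 20.3 = 784.5 sq m.
Absorption A = 223.7×0.06 + 223.7×0.05 + 316.8×0.20 + 20.3×0.09 = 89.794 sabins.
ᾱ = 89.794 / 784.5 = 0.1145.
−S·ln(1−ᾱ) = −784.5 × ln(1 − 0.1145) = 95.397.
V = 21.3 × 10.5 × 5.3 = 1185.345 m³.
T = 0.161·V/[−S·ln(1−ᾱ)] = 0.161·1185.345/95.397 = 2.00 s.

2.00 sec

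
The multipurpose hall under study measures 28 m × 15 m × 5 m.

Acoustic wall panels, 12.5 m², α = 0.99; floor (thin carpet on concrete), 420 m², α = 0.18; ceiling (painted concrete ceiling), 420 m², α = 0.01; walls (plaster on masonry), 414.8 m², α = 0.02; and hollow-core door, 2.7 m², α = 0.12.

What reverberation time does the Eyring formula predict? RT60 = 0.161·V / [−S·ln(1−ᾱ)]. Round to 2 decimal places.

3.22 seconds

S = Σ Sᵢ = 1270.0 m².
Absorption A = 12.5×0.99 + 420×0.18 + 420×0.01 + 414.8×0.02 + 2.7×0.12 = 100.795 sabins.
Mean coefficient ᾱ = A/S = 0.0794.
Eyring denominator: −S ln(1−ᾱ) = 105.067.
V = 28 × 15 × 5 = 2100 m³.
T = 0.161·V/[−S·ln(1−ᾱ)] = 0.161·2100/105.067 = 3.22 s.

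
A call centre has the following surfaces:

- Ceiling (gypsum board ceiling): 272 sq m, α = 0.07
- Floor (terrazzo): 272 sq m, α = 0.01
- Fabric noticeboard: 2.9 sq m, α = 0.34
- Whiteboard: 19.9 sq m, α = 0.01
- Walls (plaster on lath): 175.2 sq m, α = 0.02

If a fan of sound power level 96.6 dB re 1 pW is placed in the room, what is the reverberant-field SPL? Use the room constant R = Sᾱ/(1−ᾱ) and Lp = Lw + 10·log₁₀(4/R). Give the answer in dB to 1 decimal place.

A = 26.449 sabins; S = 742.0 sq m.
ᾱ = 0.0356, so room constant R = A/(1−ᾱ) = 27.425 sq m.
Lp = 96.6 + 10·log₁₀(4/27.425) = 96.6 + (-8.36) = 88.2 dB.

88.2 dB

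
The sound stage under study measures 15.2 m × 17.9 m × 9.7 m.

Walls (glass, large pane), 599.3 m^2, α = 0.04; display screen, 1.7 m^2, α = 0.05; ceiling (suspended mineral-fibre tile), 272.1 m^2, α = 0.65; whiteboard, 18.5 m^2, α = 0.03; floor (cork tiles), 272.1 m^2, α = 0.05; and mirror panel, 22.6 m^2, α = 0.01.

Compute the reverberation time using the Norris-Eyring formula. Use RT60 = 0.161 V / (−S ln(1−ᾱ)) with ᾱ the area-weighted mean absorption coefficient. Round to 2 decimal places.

S = Σ Sᵢ = 1186.3 m^2.
Σ(Sᵢαᵢ) = 599.3·0.04 + 1.7·0.05 + 272.1·0.65 + 18.5·0.03 + 272.1·0.05 + 22.6·0.01 = 215.308.
Mean coefficient ᾱ = A/S = 0.1815.
Eyring denominator: −S ln(1−ᾱ) = 237.594.
V = 15.2 × 17.9 × 9.7 = 2639.176 m³.
T = 0.161·V/[−S·ln(1−ᾱ)] = 0.161·2639.176/237.594 = 1.79 s.

1.79 sec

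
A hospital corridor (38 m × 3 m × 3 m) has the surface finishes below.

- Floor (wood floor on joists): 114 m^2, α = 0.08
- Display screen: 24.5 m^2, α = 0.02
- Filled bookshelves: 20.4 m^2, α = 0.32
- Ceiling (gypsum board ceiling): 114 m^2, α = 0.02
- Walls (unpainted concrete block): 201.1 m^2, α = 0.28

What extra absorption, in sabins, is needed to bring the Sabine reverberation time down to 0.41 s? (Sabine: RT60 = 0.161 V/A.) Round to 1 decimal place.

59.6 sabins

Total absorption A₁ = 114·0.08 + 24.5·0.02 + 20.4·0.32 + 114·0.02 + 201.1·0.28
  = 9.120 + 0.490 + 6.528 + 2.280 + 56.308 = 74.726 m^2 sabins.
For T = 0.41 s, need A₂ = 0.161·V/T = 0.161·342/0.41 = 134.298 sabins.
ΔA = A₂ − A₁ = 134.298 − 74.726 = 59.6 sabins.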